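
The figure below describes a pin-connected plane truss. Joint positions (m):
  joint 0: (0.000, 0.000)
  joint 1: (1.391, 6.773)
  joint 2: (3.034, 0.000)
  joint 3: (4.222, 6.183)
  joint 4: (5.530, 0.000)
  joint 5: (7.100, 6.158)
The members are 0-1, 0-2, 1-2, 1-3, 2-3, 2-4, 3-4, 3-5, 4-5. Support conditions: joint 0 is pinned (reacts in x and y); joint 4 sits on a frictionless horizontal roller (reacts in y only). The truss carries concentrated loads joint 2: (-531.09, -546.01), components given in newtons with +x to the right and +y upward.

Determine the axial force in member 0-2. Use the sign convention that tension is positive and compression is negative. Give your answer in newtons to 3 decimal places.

-480.477

N=6 nodes, M=9 members, R=3 reactions → 2N=12, M+R=12
member 0 (0-1): L=6.9144, (cx,cy)=(0.2012,0.9796)
member 1 (0-2): L=3.0340, (cx,cy)=(1.0000,0.0000)
member 2 (1-2): L=6.9694, (cx,cy)=(0.2357,-0.9718)
member 3 (1-3): L=2.8918, (cx,cy)=(0.9790,-0.2040)
member 4 (2-3): L=6.2961, (cx,cy)=(0.1887,0.9820)
member 5 (2-4): L=2.4960, (cx,cy)=(1.0000,0.0000)
member 6 (3-4): L=6.3198, (cx,cy)=(0.2070,-0.9783)
member 7 (3-5): L=2.8781, (cx,cy)=(1.0000,-0.0087)
member 8 (4-5): L=6.3550, (cx,cy)=(0.2471,0.9690)
solve A·x = −loads:
  F[0-1] = -251.5887 N (compression)
  F[0-2] = -480.4765 N (compression)
  F[1-2] = +278.5277 N (tension)
  F[1-3] = -118.7729 N (compression)
  F[2-3] = +280.3688 N (tension)
  F[2-4] = +63.3723 N (tension)
  F[3-4] = -306.1948 N (compression)
  F[3-5] = +0.0000 N (tension)
  F[4-5] = -0.0000 N (compression)
  Rx@0 = +531.0900 N
  Ry@0 = +246.4450 N
  Ry@4 = +299.5650 N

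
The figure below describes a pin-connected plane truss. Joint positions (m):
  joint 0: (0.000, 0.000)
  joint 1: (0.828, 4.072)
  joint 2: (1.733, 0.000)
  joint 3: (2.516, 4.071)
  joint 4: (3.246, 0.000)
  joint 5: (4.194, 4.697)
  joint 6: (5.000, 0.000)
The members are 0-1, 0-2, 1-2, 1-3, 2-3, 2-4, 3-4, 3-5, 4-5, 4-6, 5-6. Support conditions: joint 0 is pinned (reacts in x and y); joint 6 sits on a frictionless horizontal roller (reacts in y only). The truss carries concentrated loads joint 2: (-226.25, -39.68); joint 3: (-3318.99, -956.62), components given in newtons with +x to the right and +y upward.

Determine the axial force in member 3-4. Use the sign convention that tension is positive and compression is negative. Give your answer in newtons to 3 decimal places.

2580.235

N=7 nodes, M=11 members, R=3 reactions → 2N=14, M+R=14
member 0 (0-1): L=4.1553, (cx,cy)=(0.1993,0.9799)
member 1 (0-2): L=1.7330, (cx,cy)=(1.0000,0.0000)
member 2 (1-2): L=4.1714, (cx,cy)=(0.2170,-0.9762)
member 3 (1-3): L=1.6880, (cx,cy)=(1.0000,-0.0006)
member 4 (2-3): L=4.1456, (cx,cy)=(0.1889,0.9820)
member 5 (2-4): L=1.5130, (cx,cy)=(1.0000,0.0000)
member 6 (3-4): L=4.1359, (cx,cy)=(0.1765,-0.9843)
member 7 (3-5): L=1.7910, (cx,cy)=(0.9369,0.3495)
member 8 (4-5): L=4.7917, (cx,cy)=(0.1978,0.9802)
member 9 (4-6): L=1.7540, (cx,cy)=(1.0000,0.0000)
member 10 (5-6): L=4.7657, (cx,cy)=(0.1691,-0.9856)
solve A·x = −loads:
  F[0-1] = -3269.0543 N (compression)
  F[0-2] = -2893.8412 N (compression)
  F[1-2] = +3282.4894 N (tension)
  F[1-3] = -1363.5543 N (compression)
  F[2-3] = -3222.6283 N (compression)
  F[2-4] = -1346.7645 N (compression)
  F[3-4] = +2580.2354 N (tension)
  F[3-5] = +951.3553 N (tension)
  F[4-5] = -2590.9390 N (compression)
  F[4-6] = -378.7526 N (compression)
  F[5-6] = +2239.4584 N (tension)
  Rx@0 = +3545.2400 N
  Ry@0 = +3203.4974 N
  Ry@6 = -2207.1974 N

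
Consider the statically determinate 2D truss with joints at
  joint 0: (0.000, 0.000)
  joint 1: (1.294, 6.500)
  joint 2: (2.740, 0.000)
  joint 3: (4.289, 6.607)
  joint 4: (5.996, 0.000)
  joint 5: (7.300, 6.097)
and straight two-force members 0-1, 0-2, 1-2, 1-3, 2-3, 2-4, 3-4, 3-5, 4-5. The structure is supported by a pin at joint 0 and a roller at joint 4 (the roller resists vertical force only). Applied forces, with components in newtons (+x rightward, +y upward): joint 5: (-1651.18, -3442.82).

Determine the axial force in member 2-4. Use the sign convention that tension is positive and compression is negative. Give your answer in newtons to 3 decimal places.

-1047.296

N=6 nodes, M=9 members, R=3 reactions → 2N=12, M+R=12
member 0 (0-1): L=6.6276, (cx,cy)=(0.1952,0.9808)
member 1 (0-2): L=2.7400, (cx,cy)=(1.0000,0.0000)
member 2 (1-2): L=6.6589, (cx,cy)=(0.2172,-0.9761)
member 3 (1-3): L=2.9969, (cx,cy)=(0.9994,0.0357)
member 4 (2-3): L=6.7862, (cx,cy)=(0.2283,0.9736)
member 5 (2-4): L=3.2560, (cx,cy)=(1.0000,0.0000)
member 6 (3-4): L=6.8240, (cx,cy)=(0.2501,-0.9682)
member 7 (3-5): L=3.0539, (cx,cy)=(0.9860,-0.1670)
member 8 (4-5): L=6.2349, (cx,cy)=(0.2091,0.9779)
solve A·x = −loads:
  F[0-1] = -948.5093 N (compression)
  F[0-2] = -1465.9878 N (compression)
  F[1-2] = +938.7566 N (tension)
  F[1-3] = -389.2943 N (compression)
  F[2-3] = -941.2029 N (compression)
  F[2-4] = -1047.2959 N (compression)
  F[3-4] = +1115.2495 N (tension)
  F[3-5] = -895.4367 N (compression)
  F[4-5] = -3673.6018 N (compression)
  Rx@0 = +1651.1800 N
  Ry@0 = +930.2547 N
  Ry@4 = +2512.5653 N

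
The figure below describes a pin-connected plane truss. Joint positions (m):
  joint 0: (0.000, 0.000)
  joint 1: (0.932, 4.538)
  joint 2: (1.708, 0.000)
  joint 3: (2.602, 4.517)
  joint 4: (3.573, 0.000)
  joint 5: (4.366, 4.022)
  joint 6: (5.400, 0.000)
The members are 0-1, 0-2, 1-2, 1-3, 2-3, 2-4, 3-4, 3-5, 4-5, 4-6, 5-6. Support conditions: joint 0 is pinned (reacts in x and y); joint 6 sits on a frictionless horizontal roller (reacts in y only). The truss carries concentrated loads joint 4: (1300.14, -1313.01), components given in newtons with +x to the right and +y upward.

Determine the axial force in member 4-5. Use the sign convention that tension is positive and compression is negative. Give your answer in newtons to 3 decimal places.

N=7 nodes, M=11 members, R=3 reactions → 2N=14, M+R=14
member 0 (0-1): L=4.6327, (cx,cy)=(0.2012,0.9796)
member 1 (0-2): L=1.7080, (cx,cy)=(1.0000,0.0000)
member 2 (1-2): L=4.6039, (cx,cy)=(0.1686,-0.9857)
member 3 (1-3): L=1.6701, (cx,cy)=(0.9999,-0.0126)
member 4 (2-3): L=4.6046, (cx,cy)=(0.1942,0.9810)
member 5 (2-4): L=1.8650, (cx,cy)=(1.0000,0.0000)
member 6 (3-4): L=4.6202, (cx,cy)=(0.2102,-0.9777)
member 7 (3-5): L=1.8321, (cx,cy)=(0.9628,-0.2702)
member 8 (4-5): L=4.0994, (cx,cy)=(0.1934,0.9811)
member 9 (4-6): L=1.8270, (cx,cy)=(1.0000,0.0000)
member 10 (5-6): L=4.1528, (cx,cy)=(0.2490,-0.9685)
solve A·x = −loads:
  F[0-1] = -453.5071 N (compression)
  F[0-2] = +1391.3756 N (tension)
  F[1-2] = +452.8209 N (tension)
  F[1-3] = -167.5735 N (compression)
  F[2-3] = -455.0002 N (compression)
  F[2-4] = +1556.0398 N (tension)
  F[3-4] = +561.7161 N (tension)
  F[3-5] = -388.3969 N (compression)
  F[4-5] = +778.5445 N (tension)
  F[4-6] = +223.3499 N (tension)
  F[5-6] = -897.0257 N (compression)
  Rx@0 = -1300.1400 N
  Ry@0 = +444.2351 N
  Ry@6 = +868.7749 N

778.545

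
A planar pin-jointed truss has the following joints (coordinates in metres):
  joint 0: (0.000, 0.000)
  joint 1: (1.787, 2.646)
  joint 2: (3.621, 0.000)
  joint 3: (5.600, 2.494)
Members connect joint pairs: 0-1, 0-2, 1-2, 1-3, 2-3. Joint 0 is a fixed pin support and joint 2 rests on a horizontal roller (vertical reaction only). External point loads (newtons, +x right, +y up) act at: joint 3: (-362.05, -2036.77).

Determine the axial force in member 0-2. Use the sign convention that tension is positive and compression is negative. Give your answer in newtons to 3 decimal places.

N=4 nodes, M=5 members, R=3 reactions → 2N=8, M+R=8
member 0 (0-1): L=3.1929, (cx,cy)=(0.5597,0.8287)
member 1 (0-2): L=3.6210, (cx,cy)=(1.0000,0.0000)
member 2 (1-2): L=3.2195, (cx,cy)=(0.5697,-0.8219)
member 3 (1-3): L=3.8160, (cx,cy)=(0.9992,-0.0398)
member 4 (2-3): L=3.1838, (cx,cy)=(0.6216,0.7833)
solve A·x = −loads:
  F[0-1] = +1042.3405 N (tension)
  F[0-2] = -945.4243 N (compression)
  F[1-2] = -1109.9690 N (compression)
  F[1-3] = +1216.6471 N (tension)
  F[2-3] = -2538.2293 N (compression)
  Rx@0 = +362.0500 N
  Ry@0 = -863.7987 N
  Ry@2 = +2900.5687 N

-945.424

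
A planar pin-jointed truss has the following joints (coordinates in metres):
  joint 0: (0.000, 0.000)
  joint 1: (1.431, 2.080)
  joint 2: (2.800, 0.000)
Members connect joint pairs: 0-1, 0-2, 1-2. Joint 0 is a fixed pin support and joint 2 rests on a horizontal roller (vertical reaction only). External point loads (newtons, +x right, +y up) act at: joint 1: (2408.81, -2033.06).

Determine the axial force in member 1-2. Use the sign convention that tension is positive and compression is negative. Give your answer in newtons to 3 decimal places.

-3386.096

N=3 nodes, M=3 members, R=3 reactions → 2N=6, M+R=6
member 0 (0-1): L=2.5247, (cx,cy)=(0.5668,0.8239)
member 1 (0-2): L=2.8000, (cx,cy)=(1.0000,0.0000)
member 2 (1-2): L=2.4901, (cx,cy)=(0.5498,-0.8353)
solve A·x = −loads:
  F[0-1] = +965.4353 N (tension)
  F[0-2] = +1861.6034 N (tension)
  F[1-2] = -3386.0956 N (compression)
  Rx@0 = -2408.8100 N
  Ry@0 = -795.3806 N
  Ry@2 = +2828.4406 N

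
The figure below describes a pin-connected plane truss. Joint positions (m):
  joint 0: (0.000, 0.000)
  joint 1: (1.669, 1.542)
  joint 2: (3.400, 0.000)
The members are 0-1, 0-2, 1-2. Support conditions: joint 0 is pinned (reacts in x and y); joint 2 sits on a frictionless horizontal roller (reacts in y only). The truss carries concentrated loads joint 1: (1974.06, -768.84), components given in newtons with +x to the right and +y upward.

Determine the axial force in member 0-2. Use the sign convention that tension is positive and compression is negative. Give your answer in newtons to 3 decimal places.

N=3 nodes, M=3 members, R=3 reactions → 2N=6, M+R=6
member 0 (0-1): L=2.2723, (cx,cy)=(0.7345,0.6786)
member 1 (0-2): L=3.4000, (cx,cy)=(1.0000,0.0000)
member 2 (1-2): L=2.3182, (cx,cy)=(0.7467,-0.6652)
solve A·x = −loads:
  F[0-1] = +742.4956 N (tension)
  F[0-2] = +1428.6972 N (tension)
  F[1-2] = -1913.3614 N (compression)
  Rx@0 = -1974.0600 N
  Ry@0 = -503.8643 N
  Ry@2 = +1272.7043 N

1428.697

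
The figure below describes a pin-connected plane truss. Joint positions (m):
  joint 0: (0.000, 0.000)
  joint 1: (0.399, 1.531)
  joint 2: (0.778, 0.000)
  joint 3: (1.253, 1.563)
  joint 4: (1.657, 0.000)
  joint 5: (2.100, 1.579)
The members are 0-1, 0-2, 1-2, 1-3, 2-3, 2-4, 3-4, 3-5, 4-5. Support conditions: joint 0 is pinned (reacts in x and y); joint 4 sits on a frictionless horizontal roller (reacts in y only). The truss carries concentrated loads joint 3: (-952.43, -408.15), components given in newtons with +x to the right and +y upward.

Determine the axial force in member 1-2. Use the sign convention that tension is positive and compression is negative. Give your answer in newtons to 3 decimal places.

1008.639

N=6 nodes, M=9 members, R=3 reactions → 2N=12, M+R=12
member 0 (0-1): L=1.5821, (cx,cy)=(0.2522,0.9677)
member 1 (0-2): L=0.7780, (cx,cy)=(1.0000,0.0000)
member 2 (1-2): L=1.5772, (cx,cy)=(0.2403,-0.9707)
member 3 (1-3): L=0.8546, (cx,cy)=(0.9993,0.0374)
member 4 (2-3): L=1.6336, (cx,cy)=(0.2908,0.9568)
member 5 (2-4): L=0.8790, (cx,cy)=(1.0000,0.0000)
member 6 (3-4): L=1.6144, (cx,cy)=(0.2503,-0.9682)
member 7 (3-5): L=0.8472, (cx,cy)=(0.9998,0.0189)
member 8 (4-5): L=1.6400, (cx,cy)=(0.2701,0.9628)
solve A·x = −loads:
  F[0-1] = -1031.2445 N (compression)
  F[0-2] = -692.3601 N (compression)
  F[1-2] = +1008.6392 N (tension)
  F[1-3] = -502.7957 N (compression)
  F[2-3] = -1023.2997 N (compression)
  F[2-4] = -152.4402 N (compression)
  F[3-4] = +609.1450 N (tension)
  F[3-5] = -0.0000 N (compression)
  F[4-5] = -0.0000 N (compression)
  Rx@0 = +952.4300 N
  Ry@0 = +997.9123 N
  Ry@4 = -589.7623 N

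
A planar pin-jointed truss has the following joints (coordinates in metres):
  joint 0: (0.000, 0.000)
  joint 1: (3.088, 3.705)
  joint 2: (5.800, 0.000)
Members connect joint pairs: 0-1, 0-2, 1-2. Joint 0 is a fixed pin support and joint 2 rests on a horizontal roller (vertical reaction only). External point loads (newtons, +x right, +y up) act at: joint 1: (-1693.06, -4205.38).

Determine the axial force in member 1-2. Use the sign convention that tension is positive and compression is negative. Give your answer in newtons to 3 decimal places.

-1434.444

N=3 nodes, M=3 members, R=3 reactions → 2N=6, M+R=6
member 0 (0-1): L=4.8231, (cx,cy)=(0.6402,0.7682)
member 1 (0-2): L=5.8000, (cx,cy)=(1.0000,0.0000)
member 2 (1-2): L=4.5915, (cx,cy)=(0.5907,-0.8069)
solve A·x = −loads:
  F[0-1] = -3967.7305 N (compression)
  F[0-2] = +847.2619 N (tension)
  F[1-2] = -1434.4440 N (compression)
  Rx@0 = +1693.0600 N
  Ry@0 = +3047.8927 N
  Ry@2 = +1157.4873 N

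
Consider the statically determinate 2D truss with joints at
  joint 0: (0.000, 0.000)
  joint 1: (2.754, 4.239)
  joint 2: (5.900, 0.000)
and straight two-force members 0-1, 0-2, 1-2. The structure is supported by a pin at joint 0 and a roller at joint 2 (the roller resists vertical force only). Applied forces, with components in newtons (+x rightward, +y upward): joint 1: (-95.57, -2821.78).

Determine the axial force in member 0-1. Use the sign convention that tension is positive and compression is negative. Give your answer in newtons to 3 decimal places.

-1876.174

N=3 nodes, M=3 members, R=3 reactions → 2N=6, M+R=6
member 0 (0-1): L=5.0551, (cx,cy)=(0.5448,0.8386)
member 1 (0-2): L=5.9000, (cx,cy)=(1.0000,0.0000)
member 2 (1-2): L=5.2789, (cx,cy)=(0.5960,-0.8030)
solve A·x = −loads:
  F[0-1] = -1876.1741 N (compression)
  F[0-2] = +926.5708 N (tension)
  F[1-2] = -1554.7501 N (compression)
  Rx@0 = +95.5700 N
  Ry@0 = +1573.2951 N
  Ry@2 = +1248.4849 N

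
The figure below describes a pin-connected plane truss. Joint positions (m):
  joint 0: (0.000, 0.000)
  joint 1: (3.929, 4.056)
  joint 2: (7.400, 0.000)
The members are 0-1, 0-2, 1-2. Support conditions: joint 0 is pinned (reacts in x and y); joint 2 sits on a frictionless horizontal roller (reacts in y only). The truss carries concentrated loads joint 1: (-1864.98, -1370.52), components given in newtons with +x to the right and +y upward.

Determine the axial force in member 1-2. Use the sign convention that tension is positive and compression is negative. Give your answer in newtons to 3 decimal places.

387.667

N=3 nodes, M=3 members, R=3 reactions → 2N=6, M+R=6
member 0 (0-1): L=5.6470, (cx,cy)=(0.6958,0.7183)
member 1 (0-2): L=7.4000, (cx,cy)=(1.0000,0.0000)
member 2 (1-2): L=5.3384, (cx,cy)=(0.6502,-0.7598)
solve A·x = −loads:
  F[0-1] = -2318.1761 N (compression)
  F[0-2] = -252.0571 N (compression)
  F[1-2] = +387.6671 N (tension)
  Rx@0 = +1864.9800 N
  Ry@0 = +1665.0586 N
  Ry@2 = -294.5386 N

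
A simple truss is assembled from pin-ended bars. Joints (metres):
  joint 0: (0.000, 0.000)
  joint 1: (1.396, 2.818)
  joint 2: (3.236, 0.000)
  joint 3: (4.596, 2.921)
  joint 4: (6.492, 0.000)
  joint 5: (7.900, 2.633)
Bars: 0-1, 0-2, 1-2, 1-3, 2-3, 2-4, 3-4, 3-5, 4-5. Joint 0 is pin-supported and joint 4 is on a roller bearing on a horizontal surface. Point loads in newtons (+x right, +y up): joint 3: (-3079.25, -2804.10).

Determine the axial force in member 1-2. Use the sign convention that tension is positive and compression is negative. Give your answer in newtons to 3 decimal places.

N=6 nodes, M=9 members, R=3 reactions → 2N=12, M+R=12
member 0 (0-1): L=3.1448, (cx,cy)=(0.4439,0.8961)
member 1 (0-2): L=3.2360, (cx,cy)=(1.0000,0.0000)
member 2 (1-2): L=3.3655, (cx,cy)=(0.5467,-0.8373)
member 3 (1-3): L=3.2017, (cx,cy)=(0.9995,0.0322)
member 4 (2-3): L=3.2221, (cx,cy)=(0.4221,0.9066)
member 5 (2-4): L=3.2560, (cx,cy)=(1.0000,0.0000)
member 6 (3-4): L=3.4824, (cx,cy)=(0.5445,-0.8388)
member 7 (3-5): L=3.3165, (cx,cy)=(0.9962,-0.0868)
member 8 (4-5): L=2.9858, (cx,cy)=(0.4716,0.8818)
solve A·x = −loads:
  F[0-1] = -2460.0799 N (compression)
  F[0-2] = -1987.2119 N (compression)
  F[1-2] = +2537.4119 N (tension)
  F[1-3] = -2480.5782 N (compression)
  F[2-3] = -2343.6105 N (compression)
  F[2-4] = +389.2511 N (tension)
  F[3-4] = -714.9395 N (compression)
  F[3-5] = +0.0000 N (tension)
  F[4-5] = -0.0000 N (compression)
  Rx@0 = +3079.2500 N
  Ry@0 = +2204.4151 N
  Ry@4 = +599.6849 N

2537.412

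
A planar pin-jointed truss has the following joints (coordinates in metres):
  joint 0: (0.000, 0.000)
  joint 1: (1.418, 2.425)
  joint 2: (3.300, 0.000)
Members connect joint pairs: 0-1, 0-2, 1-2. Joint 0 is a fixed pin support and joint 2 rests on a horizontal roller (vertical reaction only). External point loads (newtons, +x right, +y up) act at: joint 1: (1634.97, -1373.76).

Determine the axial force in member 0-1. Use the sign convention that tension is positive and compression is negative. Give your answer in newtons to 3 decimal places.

484.212

N=3 nodes, M=3 members, R=3 reactions → 2N=6, M+R=6
member 0 (0-1): L=2.8092, (cx,cy)=(0.5048,0.8632)
member 1 (0-2): L=3.3000, (cx,cy)=(1.0000,0.0000)
member 2 (1-2): L=3.0696, (cx,cy)=(0.6131,-0.7900)
solve A·x = −loads:
  F[0-1] = +484.2122 N (tension)
  F[0-2] = +1390.5502 N (tension)
  F[1-2] = -2268.0429 N (compression)
  Rx@0 = -1634.9700 N
  Ry@0 = -417.9957 N
  Ry@2 = +1791.7557 N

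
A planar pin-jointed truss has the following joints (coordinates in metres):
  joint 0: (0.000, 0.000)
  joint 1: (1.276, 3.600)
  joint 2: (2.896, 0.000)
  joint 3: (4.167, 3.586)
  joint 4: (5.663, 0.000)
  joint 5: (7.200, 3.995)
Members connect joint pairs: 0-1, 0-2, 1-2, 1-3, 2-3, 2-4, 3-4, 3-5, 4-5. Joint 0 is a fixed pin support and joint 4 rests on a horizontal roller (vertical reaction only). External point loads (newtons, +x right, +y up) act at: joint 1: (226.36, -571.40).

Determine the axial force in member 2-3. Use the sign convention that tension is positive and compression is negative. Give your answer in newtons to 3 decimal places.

288.187

N=6 nodes, M=9 members, R=3 reactions → 2N=12, M+R=12
member 0 (0-1): L=3.8194, (cx,cy)=(0.3341,0.9425)
member 1 (0-2): L=2.8960, (cx,cy)=(1.0000,0.0000)
member 2 (1-2): L=3.9477, (cx,cy)=(0.4104,-0.9119)
member 3 (1-3): L=2.8910, (cx,cy)=(1.0000,-0.0048)
member 4 (2-3): L=3.8046, (cx,cy)=(0.3341,0.9425)
member 5 (2-4): L=2.7670, (cx,cy)=(1.0000,0.0000)
member 6 (3-4): L=3.8855, (cx,cy)=(0.3850,-0.9229)
member 7 (3-5): L=3.0605, (cx,cy)=(0.9910,0.1336)
member 8 (4-5): L=4.2805, (cx,cy)=(0.3591,0.9333)
solve A·x = −loads:
  F[0-1] = -316.9638 N (compression)
  F[0-2] = +332.2512 N (tension)
  F[1-2] = -297.8660 N (compression)
  F[1-3] = -210.0200 N (compression)
  F[2-3] = +288.1874 N (tension)
  F[2-4] = +113.7425 N (tension)
  F[3-4] = -295.4217 N (compression)
  F[3-5] = +0.0000 N (tension)
  F[4-5] = +0.0000 N (tension)
  Rx@0 = -226.3600 N
  Ry@0 = +298.7526 N
  Ry@4 = +272.6474 N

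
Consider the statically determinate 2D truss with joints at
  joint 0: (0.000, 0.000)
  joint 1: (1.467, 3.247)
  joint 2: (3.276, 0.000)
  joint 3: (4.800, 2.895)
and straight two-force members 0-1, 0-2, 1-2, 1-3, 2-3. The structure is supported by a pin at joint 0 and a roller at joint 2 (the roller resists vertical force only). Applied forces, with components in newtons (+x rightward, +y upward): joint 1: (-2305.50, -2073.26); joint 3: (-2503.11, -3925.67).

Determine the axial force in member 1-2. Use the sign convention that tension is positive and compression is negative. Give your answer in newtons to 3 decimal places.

2044.621

N=4 nodes, M=5 members, R=3 reactions → 2N=8, M+R=8
member 0 (0-1): L=3.5630, (cx,cy)=(0.4117,0.9113)
member 1 (0-2): L=3.2760, (cx,cy)=(1.0000,0.0000)
member 2 (1-2): L=3.7169, (cx,cy)=(0.4867,-0.8736)
member 3 (1-3): L=3.3515, (cx,cy)=(0.9945,-0.1050)
member 4 (2-3): L=3.2716, (cx,cy)=(0.4658,0.8849)
solve A·x = −loads:
  F[0-1] = -4187.0792 N (compression)
  F[0-2] = -3084.6656 N (compression)
  F[1-2] = +2044.6213 N (tension)
  F[1-3] = -415.8479 N (compression)
  F[2-3] = -4485.7518 N (compression)
  Rx@0 = +4808.6100 N
  Ry@0 = +3815.7107 N
  Ry@2 = +2183.2193 N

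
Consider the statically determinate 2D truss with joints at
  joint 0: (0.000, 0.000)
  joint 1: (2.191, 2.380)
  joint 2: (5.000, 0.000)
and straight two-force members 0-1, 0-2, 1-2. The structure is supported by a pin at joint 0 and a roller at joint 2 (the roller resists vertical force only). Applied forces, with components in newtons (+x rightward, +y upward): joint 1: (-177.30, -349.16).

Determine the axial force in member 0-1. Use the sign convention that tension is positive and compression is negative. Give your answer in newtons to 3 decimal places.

-381.333

N=3 nodes, M=3 members, R=3 reactions → 2N=6, M+R=6
member 0 (0-1): L=3.2349, (cx,cy)=(0.6773,0.7357)
member 1 (0-2): L=5.0000, (cx,cy)=(1.0000,0.0000)
member 2 (1-2): L=3.6817, (cx,cy)=(0.7630,-0.6464)
solve A·x = −loads:
  F[0-1] = -381.3335 N (compression)
  F[0-2] = +80.9737 N (tension)
  F[1-2] = -106.1305 N (compression)
  Rx@0 = +177.3000 N
  Ry@0 = +280.5529 N
  Ry@2 = +68.6071 N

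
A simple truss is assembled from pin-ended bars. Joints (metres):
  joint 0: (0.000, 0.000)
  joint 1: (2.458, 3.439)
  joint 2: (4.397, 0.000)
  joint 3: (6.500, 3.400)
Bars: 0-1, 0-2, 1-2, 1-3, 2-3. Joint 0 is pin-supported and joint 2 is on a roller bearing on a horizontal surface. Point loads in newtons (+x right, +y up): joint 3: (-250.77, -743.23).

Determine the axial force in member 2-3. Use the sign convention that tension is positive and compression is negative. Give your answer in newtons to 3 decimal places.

-871.556

N=4 nodes, M=5 members, R=3 reactions → 2N=8, M+R=8
member 0 (0-1): L=4.2271, (cx,cy)=(0.5815,0.8136)
member 1 (0-2): L=4.3970, (cx,cy)=(1.0000,0.0000)
member 2 (1-2): L=3.9480, (cx,cy)=(0.4911,-0.8711)
member 3 (1-3): L=4.0422, (cx,cy)=(1.0000,-0.0096)
member 4 (2-3): L=3.9978, (cx,cy)=(0.5260,0.8505)
solve A·x = −loads:
  F[0-1] = +198.5889 N (tension)
  F[0-2] = -366.2463 N (compression)
  F[1-2] = -187.7753 N (compression)
  F[1-3] = +207.7097 N (tension)
  F[2-3] = -871.5565 N (compression)
  Rx@0 = +250.7700 N
  Ry@0 = -161.5635 N
  Ry@2 = +904.7935 N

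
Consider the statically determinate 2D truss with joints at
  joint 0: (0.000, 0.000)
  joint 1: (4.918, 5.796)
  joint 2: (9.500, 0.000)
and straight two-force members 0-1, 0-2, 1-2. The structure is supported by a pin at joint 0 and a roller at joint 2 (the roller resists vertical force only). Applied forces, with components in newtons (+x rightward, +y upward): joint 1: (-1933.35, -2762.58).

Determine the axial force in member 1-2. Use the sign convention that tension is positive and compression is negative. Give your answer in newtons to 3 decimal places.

N=3 nodes, M=3 members, R=3 reactions → 2N=6, M+R=6
member 0 (0-1): L=7.6013, (cx,cy)=(0.6470,0.7625)
member 1 (0-2): L=9.5000, (cx,cy)=(1.0000,0.0000)
member 2 (1-2): L=7.3884, (cx,cy)=(0.6202,-0.7845)
solve A·x = −loads:
  F[0-1] = -3294.4154 N (compression)
  F[0-2] = +198.1083 N (tension)
  F[1-2] = -319.4460 N (compression)
  Rx@0 = +1933.3500 N
  Ry@0 = +2511.9830 N
  Ry@2 = +250.5970 N

-319.446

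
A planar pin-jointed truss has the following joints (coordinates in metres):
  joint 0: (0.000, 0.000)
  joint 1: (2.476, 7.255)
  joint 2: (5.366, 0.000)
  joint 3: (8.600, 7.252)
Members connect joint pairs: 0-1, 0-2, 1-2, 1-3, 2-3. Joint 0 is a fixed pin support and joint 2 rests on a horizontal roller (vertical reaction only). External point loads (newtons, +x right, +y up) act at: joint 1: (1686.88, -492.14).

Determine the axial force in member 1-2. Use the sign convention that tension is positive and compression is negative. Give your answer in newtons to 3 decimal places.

-2699.445

N=4 nodes, M=5 members, R=3 reactions → 2N=8, M+R=8
member 0 (0-1): L=7.6659, (cx,cy)=(0.3230,0.9464)
member 1 (0-2): L=5.3660, (cx,cy)=(1.0000,0.0000)
member 2 (1-2): L=7.8094, (cx,cy)=(0.3701,-0.9290)
member 3 (1-3): L=6.1240, (cx,cy)=(1.0000,-0.0005)
member 4 (2-3): L=7.9404, (cx,cy)=(0.4073,0.9133)
solve A·x = −loads:
  F[0-1] = +2129.8125 N (tension)
  F[0-2] = +998.9719 N (tension)
  F[1-2] = -2699.4451 N (compression)
  F[1-3] = +0.0000 N (tension)
  F[2-3] = -0.0000 N (compression)
  Rx@0 = -1686.8800 N
  Ry@0 = -2015.6597 N
  Ry@2 = +2507.7997 N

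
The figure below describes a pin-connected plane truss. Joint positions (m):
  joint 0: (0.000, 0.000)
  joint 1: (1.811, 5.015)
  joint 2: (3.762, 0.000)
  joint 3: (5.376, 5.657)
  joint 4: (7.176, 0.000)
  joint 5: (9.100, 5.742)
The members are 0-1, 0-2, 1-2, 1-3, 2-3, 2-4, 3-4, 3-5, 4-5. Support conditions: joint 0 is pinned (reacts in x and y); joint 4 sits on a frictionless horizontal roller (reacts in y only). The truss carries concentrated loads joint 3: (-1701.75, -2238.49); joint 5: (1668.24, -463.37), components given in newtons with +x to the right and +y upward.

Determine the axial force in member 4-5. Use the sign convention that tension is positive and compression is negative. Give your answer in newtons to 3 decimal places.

N=6 nodes, M=9 members, R=3 reactions → 2N=12, M+R=12
member 0 (0-1): L=5.3320, (cx,cy)=(0.3396,0.9406)
member 1 (0-2): L=3.7620, (cx,cy)=(1.0000,0.0000)
member 2 (1-2): L=5.3811, (cx,cy)=(0.3626,-0.9320)
member 3 (1-3): L=3.6223, (cx,cy)=(0.9842,0.1772)
member 4 (2-3): L=5.8827, (cx,cy)=(0.2744,0.9616)
member 5 (2-4): L=3.4140, (cx,cy)=(1.0000,0.0000)
member 6 (3-4): L=5.9365, (cx,cy)=(0.3032,-0.9529)
member 7 (3-5): L=3.7250, (cx,cy)=(0.9997,0.0228)
member 8 (4-5): L=6.0558, (cx,cy)=(0.3177,0.9482)
solve A·x = −loads:
  F[0-1] = -471.9712 N (compression)
  F[0-2] = +126.7946 N (tension)
  F[1-2] = +416.1893 N (tension)
  F[1-3] = -316.2052 N (compression)
  F[2-3] = -403.3494 N (compression)
  F[2-4] = +388.3531 N (tension)
  F[3-4] = -1839.2182 N (compression)
  F[3-5] = +1838.0360 N (tension)
  F[4-5] = -532.9247 N (compression)
  Rx@0 = +33.5100 N
  Ry@0 = +443.9136 N
  Ry@4 = +2257.9464 N

-532.925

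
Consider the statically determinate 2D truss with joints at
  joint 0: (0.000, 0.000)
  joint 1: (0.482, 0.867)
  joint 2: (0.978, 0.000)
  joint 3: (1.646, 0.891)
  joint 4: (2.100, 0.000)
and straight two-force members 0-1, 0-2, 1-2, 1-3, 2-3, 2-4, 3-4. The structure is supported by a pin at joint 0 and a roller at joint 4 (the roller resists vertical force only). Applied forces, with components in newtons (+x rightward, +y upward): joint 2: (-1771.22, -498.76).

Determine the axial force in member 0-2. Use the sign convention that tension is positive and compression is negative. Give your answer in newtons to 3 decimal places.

-1623.073

N=5 nodes, M=7 members, R=3 reactions → 2N=10, M+R=10
member 0 (0-1): L=0.9920, (cx,cy)=(0.4859,0.8740)
member 1 (0-2): L=0.9780, (cx,cy)=(1.0000,0.0000)
member 2 (1-2): L=0.9989, (cx,cy)=(0.4966,-0.8680)
member 3 (1-3): L=1.1642, (cx,cy)=(0.9998,0.0206)
member 4 (2-3): L=1.1136, (cx,cy)=(0.5999,0.8001)
member 5 (2-4): L=1.1220, (cx,cy)=(1.0000,0.0000)
member 6 (3-4): L=1.0000, (cx,cy)=(0.4540,-0.8910)
solve A·x = −loads:
  F[0-1] = -304.8923 N (compression)
  F[0-2] = -1623.0729 N (compression)
  F[1-2] = +299.9490 N (tension)
  F[1-3] = -297.1560 N (compression)
  F[2-3] = +297.9665 N (tension)
  F[2-4] = +118.3557 N (tension)
  F[3-4] = -260.6951 N (compression)
  Rx@0 = +1771.2200 N
  Ry@0 = +266.4803 N
  Ry@4 = +232.2797 N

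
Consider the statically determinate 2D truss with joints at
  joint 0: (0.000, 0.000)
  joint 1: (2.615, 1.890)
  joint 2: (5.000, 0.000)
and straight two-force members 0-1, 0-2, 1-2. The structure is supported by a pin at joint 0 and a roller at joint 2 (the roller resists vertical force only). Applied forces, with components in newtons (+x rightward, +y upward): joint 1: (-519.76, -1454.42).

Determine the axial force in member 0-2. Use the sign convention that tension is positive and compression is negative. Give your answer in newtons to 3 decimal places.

N=3 nodes, M=3 members, R=3 reactions → 2N=6, M+R=6
member 0 (0-1): L=3.2265, (cx,cy)=(0.8105,0.5858)
member 1 (0-2): L=5.0000, (cx,cy)=(1.0000,0.0000)
member 2 (1-2): L=3.0431, (cx,cy)=(0.7837,-0.6211)
solve A·x = −loads:
  F[0-1] = -1519.7474 N (compression)
  F[0-2] = +711.9571 N (tension)
  F[1-2] = -908.4029 N (compression)
  Rx@0 = +519.7600 N
  Ry@0 = +890.2276 N
  Ry@2 = +564.1924 N

711.957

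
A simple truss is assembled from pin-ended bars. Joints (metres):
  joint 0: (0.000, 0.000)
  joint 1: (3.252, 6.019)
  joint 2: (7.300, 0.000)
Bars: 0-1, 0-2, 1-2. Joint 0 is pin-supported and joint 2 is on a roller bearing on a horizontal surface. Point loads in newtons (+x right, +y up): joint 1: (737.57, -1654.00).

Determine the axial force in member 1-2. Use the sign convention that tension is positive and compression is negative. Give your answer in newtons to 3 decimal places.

-1620.839

N=3 nodes, M=3 members, R=3 reactions → 2N=6, M+R=6
member 0 (0-1): L=6.8413, (cx,cy)=(0.4753,0.8798)
member 1 (0-2): L=7.3000, (cx,cy)=(1.0000,0.0000)
member 2 (1-2): L=7.2536, (cx,cy)=(0.5581,-0.8298)
solve A·x = −loads:
  F[0-1] = -351.2568 N (compression)
  F[0-2] = +904.5384 N (tension)
  F[1-2] = -1620.8392 N (compression)
  Rx@0 = -737.5700 N
  Ry@0 = +309.0354 N
  Ry@2 = +1344.9646 N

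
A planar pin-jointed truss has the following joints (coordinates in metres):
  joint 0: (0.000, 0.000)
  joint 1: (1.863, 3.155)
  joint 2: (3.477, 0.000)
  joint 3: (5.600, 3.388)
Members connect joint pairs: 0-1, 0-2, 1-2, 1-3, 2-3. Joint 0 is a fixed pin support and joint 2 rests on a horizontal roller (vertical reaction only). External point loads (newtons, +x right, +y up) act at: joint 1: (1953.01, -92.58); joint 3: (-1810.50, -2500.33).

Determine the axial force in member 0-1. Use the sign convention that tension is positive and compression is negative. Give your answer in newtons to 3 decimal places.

1732.321

N=4 nodes, M=5 members, R=3 reactions → 2N=8, M+R=8
member 0 (0-1): L=3.6640, (cx,cy)=(0.5085,0.8611)
member 1 (0-2): L=3.4770, (cx,cy)=(1.0000,0.0000)
member 2 (1-2): L=3.5439, (cx,cy)=(0.4554,-0.8903)
member 3 (1-3): L=3.7443, (cx,cy)=(0.9981,0.0622)
member 4 (2-3): L=3.9982, (cx,cy)=(0.5310,0.8474)
solve A·x = −loads:
  F[0-1] = +1732.3205 N (tension)
  F[0-2] = -738.3102 N (compression)
  F[1-2] = -1797.2853 N (compression)
  F[1-3] = -254.1371 N (compression)
  F[2-3] = -2931.9986 N (compression)
  Rx@0 = -142.5100 N
  Ry@0 = -1491.6736 N
  Ry@2 = +4084.5836 N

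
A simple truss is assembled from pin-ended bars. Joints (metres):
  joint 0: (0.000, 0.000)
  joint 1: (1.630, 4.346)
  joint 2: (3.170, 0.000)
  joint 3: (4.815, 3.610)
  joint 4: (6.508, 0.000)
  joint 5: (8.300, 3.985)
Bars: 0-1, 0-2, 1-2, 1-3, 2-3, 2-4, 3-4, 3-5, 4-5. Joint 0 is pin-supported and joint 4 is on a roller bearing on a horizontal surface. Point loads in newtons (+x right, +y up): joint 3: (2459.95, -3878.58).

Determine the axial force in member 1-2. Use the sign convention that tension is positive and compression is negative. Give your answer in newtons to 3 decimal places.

N=6 nodes, M=9 members, R=3 reactions → 2N=12, M+R=12
member 0 (0-1): L=4.6416, (cx,cy)=(0.3512,0.9363)
member 1 (0-2): L=3.1700, (cx,cy)=(1.0000,0.0000)
member 2 (1-2): L=4.6108, (cx,cy)=(0.3340,-0.9426)
member 3 (1-3): L=3.2689, (cx,cy)=(0.9743,-0.2251)
member 4 (2-3): L=3.9671, (cx,cy)=(0.4147,0.9100)
member 5 (2-4): L=3.3380, (cx,cy)=(1.0000,0.0000)
member 6 (3-4): L=3.9873, (cx,cy)=(0.4246,-0.9054)
member 7 (3-5): L=3.5051, (cx,cy)=(0.9943,0.1070)
member 8 (4-5): L=4.3694, (cx,cy)=(0.4101,0.9120)
solve A·x = −loads:
  F[0-1] = +379.7453 N (tension)
  F[0-2] = +2326.5946 N (tension)
  F[1-2] = -446.4755 N (compression)
  F[1-3] = +289.9221 N (tension)
  F[2-3] = +462.4683 N (tension)
  F[2-4] = +1985.7060 N (tension)
  F[3-4] = -4676.6408 N (compression)
  F[3-5] = -0.0000 N (compression)
  F[4-5] = +0.0000 N (tension)
  Rx@0 = -2459.9500 N
  Ry@0 = -355.5599 N
  Ry@4 = +4234.1399 N

-446.475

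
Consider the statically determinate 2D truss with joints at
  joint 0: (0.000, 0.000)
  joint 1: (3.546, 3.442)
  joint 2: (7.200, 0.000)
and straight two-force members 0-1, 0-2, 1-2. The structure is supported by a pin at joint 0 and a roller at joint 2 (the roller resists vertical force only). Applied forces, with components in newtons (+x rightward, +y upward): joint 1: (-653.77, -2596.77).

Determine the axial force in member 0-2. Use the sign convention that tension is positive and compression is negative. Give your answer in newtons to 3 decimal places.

N=3 nodes, M=3 members, R=3 reactions → 2N=6, M+R=6
member 0 (0-1): L=4.9418, (cx,cy)=(0.7176,0.6965)
member 1 (0-2): L=7.2000, (cx,cy)=(1.0000,0.0000)
member 2 (1-2): L=5.0199, (cx,cy)=(0.7279,-0.6857)
solve A·x = −loads:
  F[0-1] = -2340.8256 N (compression)
  F[0-2] = +1025.8917 N (tension)
  F[1-2] = -1409.3709 N (compression)
  Rx@0 = +653.7700 N
  Ry@0 = +1630.3992 N
  Ry@2 = +966.3708 N

1025.892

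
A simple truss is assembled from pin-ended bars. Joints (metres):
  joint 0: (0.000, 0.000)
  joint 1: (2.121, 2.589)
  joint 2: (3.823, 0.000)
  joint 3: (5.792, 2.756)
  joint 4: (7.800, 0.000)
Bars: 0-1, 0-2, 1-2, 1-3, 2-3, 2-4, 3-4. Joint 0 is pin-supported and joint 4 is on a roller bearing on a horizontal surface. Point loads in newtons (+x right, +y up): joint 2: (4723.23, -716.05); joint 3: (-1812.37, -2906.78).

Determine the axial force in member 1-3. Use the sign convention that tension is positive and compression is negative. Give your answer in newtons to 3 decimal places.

-2517.081

N=5 nodes, M=7 members, R=3 reactions → 2N=10, M+R=10
member 0 (0-1): L=3.3469, (cx,cy)=(0.6337,0.7736)
member 1 (0-2): L=3.8230, (cx,cy)=(1.0000,0.0000)
member 2 (1-2): L=3.0983, (cx,cy)=(0.5493,-0.8356)
member 3 (1-3): L=3.6748, (cx,cy)=(0.9990,0.0454)
member 4 (2-3): L=3.3871, (cx,cy)=(0.5813,0.8137)
member 5 (2-4): L=3.9770, (cx,cy)=(1.0000,0.0000)
member 6 (3-4): L=3.4099, (cx,cy)=(0.5889,-0.8082)
solve A·x = −loads:
  F[0-1] = -2267.1531 N (compression)
  F[0-2] = +4347.6134 N (tension)
  F[1-2] = +1961.9077 N (tension)
  F[1-3] = -2517.0808 N (compression)
  F[2-3] = -1134.7744 N (compression)
  F[2-4] = +1361.7796 N (tension)
  F[3-4] = -2312.5341 N (compression)
  Rx@0 = -2910.8600 N
  Ry@0 = +1753.7740 N
  Ry@4 = +1869.0561 N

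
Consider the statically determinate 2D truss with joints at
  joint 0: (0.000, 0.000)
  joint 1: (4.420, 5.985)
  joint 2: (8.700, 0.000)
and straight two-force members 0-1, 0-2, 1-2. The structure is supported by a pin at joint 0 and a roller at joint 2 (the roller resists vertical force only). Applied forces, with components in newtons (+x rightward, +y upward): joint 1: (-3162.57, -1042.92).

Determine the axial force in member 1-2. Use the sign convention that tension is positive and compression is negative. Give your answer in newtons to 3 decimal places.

2023.303

N=3 nodes, M=3 members, R=3 reactions → 2N=6, M+R=6
member 0 (0-1): L=7.4402, (cx,cy)=(0.5941,0.8044)
member 1 (0-2): L=8.7000, (cx,cy)=(1.0000,0.0000)
member 2 (1-2): L=7.3579, (cx,cy)=(0.5817,-0.8134)
solve A·x = −loads:
  F[0-1] = -3342.4336 N (compression)
  F[0-2] = -1176.9312 N (compression)
  F[1-2] = +2023.3029 N (tension)
  Rx@0 = +3162.5700 N
  Ry@0 = +2688.6987 N
  Ry@2 = -1645.7787 N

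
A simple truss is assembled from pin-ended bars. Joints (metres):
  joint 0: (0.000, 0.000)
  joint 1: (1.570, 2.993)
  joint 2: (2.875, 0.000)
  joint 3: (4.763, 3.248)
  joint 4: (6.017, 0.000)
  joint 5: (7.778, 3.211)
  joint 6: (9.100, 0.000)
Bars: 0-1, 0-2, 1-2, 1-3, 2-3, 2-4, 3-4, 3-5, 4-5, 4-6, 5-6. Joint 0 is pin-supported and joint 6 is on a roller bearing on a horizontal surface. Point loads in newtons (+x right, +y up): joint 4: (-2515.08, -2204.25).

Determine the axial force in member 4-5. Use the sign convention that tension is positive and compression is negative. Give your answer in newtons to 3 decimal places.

1642.809

N=7 nodes, M=11 members, R=3 reactions → 2N=14, M+R=14
member 0 (0-1): L=3.3798, (cx,cy)=(0.4645,0.8856)
member 1 (0-2): L=2.8750, (cx,cy)=(1.0000,0.0000)
member 2 (1-2): L=3.2651, (cx,cy)=(0.3997,-0.9167)
member 3 (1-3): L=3.2032, (cx,cy)=(0.9968,0.0796)
member 4 (2-3): L=3.7569, (cx,cy)=(0.5025,0.8646)
member 5 (2-4): L=3.1420, (cx,cy)=(1.0000,0.0000)
member 6 (3-4): L=3.4817, (cx,cy)=(0.3602,-0.9329)
member 7 (3-5): L=3.0152, (cx,cy)=(0.9999,-0.0123)
member 8 (4-5): L=3.6622, (cx,cy)=(0.4809,0.8768)
member 9 (4-6): L=3.0830, (cx,cy)=(1.0000,0.0000)
member 10 (5-6): L=3.4725, (cx,cy)=(0.3807,-0.9247)
solve A·x = −loads:
  F[0-1] = -843.2870 N (compression)
  F[0-2] = -2123.3508 N (compression)
  F[1-2] = +754.2854 N (tension)
  F[1-3] = -695.4074 N (compression)
  F[2-3] = -799.7454 N (compression)
  F[2-4] = -1419.9705 N (compression)
  F[3-4] = +818.7912 N (tension)
  F[3-5] = -1390.1199 N (compression)
  F[4-5] = +1642.8094 N (tension)
  F[4-6] = +600.0544 N (tension)
  F[5-6] = -1576.1607 N (compression)
  Rx@0 = +2515.0800 N
  Ry@0 = +746.7805 N
  Ry@6 = +1457.4695 N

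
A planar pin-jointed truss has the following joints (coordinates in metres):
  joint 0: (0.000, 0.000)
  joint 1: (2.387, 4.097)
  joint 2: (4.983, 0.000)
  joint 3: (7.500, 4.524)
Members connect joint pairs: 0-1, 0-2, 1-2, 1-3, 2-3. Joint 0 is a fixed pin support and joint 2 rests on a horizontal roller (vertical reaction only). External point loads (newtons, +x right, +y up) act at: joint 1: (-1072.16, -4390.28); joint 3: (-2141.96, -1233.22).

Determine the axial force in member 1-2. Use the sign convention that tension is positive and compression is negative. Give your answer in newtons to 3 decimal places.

-32.335

N=4 nodes, M=5 members, R=3 reactions → 2N=8, M+R=8
member 0 (0-1): L=4.7416, (cx,cy)=(0.5034,0.8640)
member 1 (0-2): L=4.9830, (cx,cy)=(1.0000,0.0000)
member 2 (1-2): L=4.8502, (cx,cy)=(0.5352,-0.8447)
member 3 (1-3): L=5.1308, (cx,cy)=(0.9965,0.0832)
member 4 (2-3): L=5.1771, (cx,cy)=(0.4862,0.8739)
solve A·x = −loads:
  F[0-1] = -5197.0251 N (compression)
  F[0-2] = -597.8752 N (compression)
  F[1-2] = -32.3354 N (compression)
  F[1-3] = -1532.0927 N (compression)
  F[2-3] = -1265.3277 N (compression)
  Rx@0 = +3214.1200 N
  Ry@0 = +4490.4713 N
  Ry@2 = +1133.0287 N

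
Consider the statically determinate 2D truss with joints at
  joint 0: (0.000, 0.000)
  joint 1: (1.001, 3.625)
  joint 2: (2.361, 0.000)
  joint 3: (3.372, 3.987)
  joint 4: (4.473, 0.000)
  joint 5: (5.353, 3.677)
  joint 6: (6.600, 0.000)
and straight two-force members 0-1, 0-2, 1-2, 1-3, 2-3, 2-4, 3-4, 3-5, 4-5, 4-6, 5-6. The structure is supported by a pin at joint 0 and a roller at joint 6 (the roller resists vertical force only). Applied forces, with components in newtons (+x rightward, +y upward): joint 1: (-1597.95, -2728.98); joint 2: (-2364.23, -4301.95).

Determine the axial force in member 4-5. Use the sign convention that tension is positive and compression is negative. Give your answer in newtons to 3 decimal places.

1009.060

N=7 nodes, M=11 members, R=3 reactions → 2N=14, M+R=14
member 0 (0-1): L=3.7607, (cx,cy)=(0.2662,0.9639)
member 1 (0-2): L=2.3610, (cx,cy)=(1.0000,0.0000)
member 2 (1-2): L=3.8717, (cx,cy)=(0.3513,-0.9363)
member 3 (1-3): L=2.3985, (cx,cy)=(0.9885,0.1509)
member 4 (2-3): L=4.1132, (cx,cy)=(0.2458,0.9693)
member 5 (2-4): L=2.1120, (cx,cy)=(1.0000,0.0000)
member 6 (3-4): L=4.1362, (cx,cy)=(0.2662,-0.9639)
member 7 (3-5): L=2.0051, (cx,cy)=(0.9880,-0.1546)
member 8 (4-5): L=3.7808, (cx,cy)=(0.2328,0.9725)
member 9 (4-6): L=2.1270, (cx,cy)=(1.0000,0.0000)
member 10 (5-6): L=3.8827, (cx,cy)=(0.3212,-0.9470)
solve A·x = −loads:
  F[0-1] = -6178.6709 N (compression)
  F[0-2] = -2317.5655 N (compression)
  F[1-2] = +3252.4959 N (tension)
  F[1-3] = -1202.9325 N (compression)
  F[2-3] = +1296.4897 N (tension)
  F[2-4] = +870.4817 N (tension)
  F[3-4] = -1018.0769 N (compression)
  F[3-5] = -606.7810 N (compression)
  F[4-5] = +1009.0596 N (tension)
  F[4-6] = +364.6240 N (tension)
  F[5-6] = -1135.3043 N (compression)
  Rx@0 = +3962.1800 N
  Ry@0 = +5955.7718 N
  Ry@6 = +1075.1582 N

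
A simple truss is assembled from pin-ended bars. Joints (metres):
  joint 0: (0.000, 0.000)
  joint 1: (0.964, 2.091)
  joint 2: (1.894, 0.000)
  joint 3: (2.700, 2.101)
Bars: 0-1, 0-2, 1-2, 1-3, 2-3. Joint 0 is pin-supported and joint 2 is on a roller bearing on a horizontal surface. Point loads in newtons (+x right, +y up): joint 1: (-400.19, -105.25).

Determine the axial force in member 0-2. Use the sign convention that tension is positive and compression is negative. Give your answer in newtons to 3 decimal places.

N=4 nodes, M=5 members, R=3 reactions → 2N=8, M+R=8
member 0 (0-1): L=2.3025, (cx,cy)=(0.4187,0.9081)
member 1 (0-2): L=1.8940, (cx,cy)=(1.0000,0.0000)
member 2 (1-2): L=2.2885, (cx,cy)=(0.4064,-0.9137)
member 3 (1-3): L=1.7360, (cx,cy)=(1.0000,0.0058)
member 4 (2-3): L=2.2503, (cx,cy)=(0.3582,0.9337)
solve A·x = −loads:
  F[0-1] = -543.4147 N (compression)
  F[0-2] = -172.6772 N (compression)
  F[1-2] = +424.9137 N (tension)
  F[1-3] = +0.0000 N (tension)
  F[2-3] = -0.0000 N (compression)
  Rx@0 = +400.1900 N
  Ry@0 = +493.4951 N
  Ry@2 = -388.2451 N

-172.677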